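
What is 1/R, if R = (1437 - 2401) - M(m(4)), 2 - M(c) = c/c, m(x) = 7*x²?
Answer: -1/965 ≈ -0.0010363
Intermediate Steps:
M(c) = 1 (M(c) = 2 - c/c = 2 - 1*1 = 2 - 1 = 1)
R = -965 (R = (1437 - 2401) - 1*1 = -964 - 1 = -965)
1/R = 1/(-965) = -1/965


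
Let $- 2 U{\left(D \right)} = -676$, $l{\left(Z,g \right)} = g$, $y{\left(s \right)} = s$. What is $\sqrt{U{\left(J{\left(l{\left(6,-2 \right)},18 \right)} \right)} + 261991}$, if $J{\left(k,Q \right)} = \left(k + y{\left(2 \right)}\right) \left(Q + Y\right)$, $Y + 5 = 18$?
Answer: $\sqrt{262329} \approx 512.18$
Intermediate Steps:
$Y = 13$ ($Y = -5 + 18 = 13$)
$J{\left(k,Q \right)} = \left(2 + k\right) \left(13 + Q\right)$ ($J{\left(k,Q \right)} = \left(k + 2\right) \left(Q + 13\right) = \left(2 + k\right) \left(13 + Q\right)$)
$U{\left(D \right)} = 338$ ($U{\left(D \right)} = \left(- \frac{1}{2}\right) \left(-676\right) = 338$)
$\sqrt{U{\left(J{\left(l{\left(6,-2 \right)},18 \right)} \right)} + 261991} = \sqrt{338 + 261991} = \sqrt{262329}$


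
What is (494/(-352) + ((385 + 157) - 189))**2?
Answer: 3829258161/30976 ≈ 1.2362e+5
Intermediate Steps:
(494/(-352) + ((385 + 157) - 189))**2 = (494*(-1/352) + (542 - 189))**2 = (-247/176 + 353)**2 = (61881/176)**2 = 3829258161/30976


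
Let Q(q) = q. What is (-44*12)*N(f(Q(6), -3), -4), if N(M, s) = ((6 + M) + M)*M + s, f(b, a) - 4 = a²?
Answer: -217536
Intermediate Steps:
f(b, a) = 4 + a²
N(M, s) = s + M*(6 + 2*M) (N(M, s) = (6 + 2*M)*M + s = M*(6 + 2*M) + s = s + M*(6 + 2*M))
(-44*12)*N(f(Q(6), -3), -4) = (-44*12)*(-4 + 2*(4 + (-3)²)² + 6*(4 + (-3)²)) = -528*(-4 + 2*(4 + 9)² + 6*(4 + 9)) = -528*(-4 + 2*13² + 6*13) = -528*(-4 + 2*169 + 78) = -528*(-4 + 338 + 78) = -528*412 = -217536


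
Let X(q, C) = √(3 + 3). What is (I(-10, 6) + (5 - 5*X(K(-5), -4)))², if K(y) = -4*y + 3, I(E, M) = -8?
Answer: 159 + 30*√6 ≈ 232.48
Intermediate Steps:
K(y) = 3 - 4*y
X(q, C) = √6
(I(-10, 6) + (5 - 5*X(K(-5), -4)))² = (-8 + (5 - 5*√6))² = (-3 - 5*√6)²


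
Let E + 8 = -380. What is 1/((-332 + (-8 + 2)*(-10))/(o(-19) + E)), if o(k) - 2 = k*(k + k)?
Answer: -21/17 ≈ -1.2353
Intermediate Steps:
E = -388 (E = -8 - 380 = -388)
o(k) = 2 + 2*k² (o(k) = 2 + k*(k + k) = 2 + k*(2*k) = 2 + 2*k²)
1/((-332 + (-8 + 2)*(-10))/(o(-19) + E)) = 1/((-332 + (-8 + 2)*(-10))/((2 + 2*(-19)²) - 388)) = 1/((-332 - 6*(-10))/((2 + 2*361) - 388)) = 1/((-332 + 60)/((2 + 722) - 388)) = 1/(-272/(724 - 388)) = 1/(-272/336) = 1/(-272*1/336) = 1/(-17/21) = -21/17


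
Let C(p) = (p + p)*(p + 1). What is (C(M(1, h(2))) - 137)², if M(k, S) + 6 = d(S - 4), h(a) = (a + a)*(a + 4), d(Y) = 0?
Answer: 5929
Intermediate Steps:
h(a) = 2*a*(4 + a) (h(a) = (2*a)*(4 + a) = 2*a*(4 + a))
M(k, S) = -6 (M(k, S) = -6 + 0 = -6)
C(p) = 2*p*(1 + p) (C(p) = (2*p)*(1 + p) = 2*p*(1 + p))
(C(M(1, h(2))) - 137)² = (2*(-6)*(1 - 6) - 137)² = (2*(-6)*(-5) - 137)² = (60 - 137)² = (-77)² = 5929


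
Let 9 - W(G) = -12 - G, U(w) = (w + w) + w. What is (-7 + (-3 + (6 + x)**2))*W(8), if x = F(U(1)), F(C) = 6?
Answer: 3886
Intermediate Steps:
U(w) = 3*w (U(w) = 2*w + w = 3*w)
x = 6
W(G) = 21 + G (W(G) = 9 - (-12 - G) = 9 + (12 + G) = 21 + G)
(-7 + (-3 + (6 + x)**2))*W(8) = (-7 + (-3 + (6 + 6)**2))*(21 + 8) = (-7 + (-3 + 12**2))*29 = (-7 + (-3 + 144))*29 = (-7 + 141)*29 = 134*29 = 3886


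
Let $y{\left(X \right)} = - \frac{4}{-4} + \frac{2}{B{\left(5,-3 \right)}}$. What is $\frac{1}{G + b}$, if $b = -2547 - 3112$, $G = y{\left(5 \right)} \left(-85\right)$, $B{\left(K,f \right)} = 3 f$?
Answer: $- \frac{9}{51526} \approx -0.00017467$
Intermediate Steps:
$y{\left(X \right)} = \frac{7}{9}$ ($y{\left(X \right)} = - \frac{4}{-4} + \frac{2}{3 \left(-3\right)} = \left(-4\right) \left(- \frac{1}{4}\right) + \frac{2}{-9} = 1 + 2 \left(- \frac{1}{9}\right) = 1 - \frac{2}{9} = \frac{7}{9}$)
$G = - \frac{595}{9}$ ($G = \frac{7}{9} \left(-85\right) = - \frac{595}{9} \approx -66.111$)
$b = -5659$ ($b = -2547 - 3112 = -5659$)
$\frac{1}{G + b} = \frac{1}{- \frac{595}{9} - 5659} = \frac{1}{- \frac{51526}{9}} = - \frac{9}{51526}$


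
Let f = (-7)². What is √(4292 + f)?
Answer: √4341 ≈ 65.886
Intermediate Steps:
f = 49
√(4292 + f) = √(4292 + 49) = √4341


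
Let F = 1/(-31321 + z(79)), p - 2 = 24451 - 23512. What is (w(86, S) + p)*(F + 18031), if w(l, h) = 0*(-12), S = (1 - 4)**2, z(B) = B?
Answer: 530088355441/31242 ≈ 1.6967e+7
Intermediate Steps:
S = 9 (S = (-3)**2 = 9)
w(l, h) = 0
p = 941 (p = 2 + (24451 - 23512) = 2 + 939 = 941)
F = -1/31242 (F = 1/(-31321 + 79) = 1/(-31242) = -1/31242 ≈ -3.2008e-5)
(w(86, S) + p)*(F + 18031) = (0 + 941)*(-1/31242 + 18031) = 941*(563324501/31242) = 530088355441/31242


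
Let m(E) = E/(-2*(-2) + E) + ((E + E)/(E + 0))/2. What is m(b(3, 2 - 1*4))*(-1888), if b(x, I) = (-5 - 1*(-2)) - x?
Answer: -7552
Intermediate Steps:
b(x, I) = -3 - x (b(x, I) = (-5 + 2) - x = -3 - x)
m(E) = 1 + E/(4 + E) (m(E) = E/(4 + E) + ((2*E)/E)*(½) = E/(4 + E) + 2*(½) = E/(4 + E) + 1 = 1 + E/(4 + E))
m(b(3, 2 - 1*4))*(-1888) = (2*(2 + (-3 - 1*3))/(4 + (-3 - 1*3)))*(-1888) = (2*(2 + (-3 - 3))/(4 + (-3 - 3)))*(-1888) = (2*(2 - 6)/(4 - 6))*(-1888) = (2*(-4)/(-2))*(-1888) = (2*(-½)*(-4))*(-1888) = 4*(-1888) = -7552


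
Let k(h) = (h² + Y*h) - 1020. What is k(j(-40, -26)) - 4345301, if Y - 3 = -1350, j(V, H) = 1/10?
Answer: -434645569/100 ≈ -4.3465e+6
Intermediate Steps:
j(V, H) = ⅒
Y = -1347 (Y = 3 - 1350 = -1347)
k(h) = -1020 + h² - 1347*h (k(h) = (h² - 1347*h) - 1020 = -1020 + h² - 1347*h)
k(j(-40, -26)) - 4345301 = (-1020 + (⅒)² - 1347*⅒) - 4345301 = (-1020 + 1/100 - 1347/10) - 4345301 = -115469/100 - 4345301 = -434645569/100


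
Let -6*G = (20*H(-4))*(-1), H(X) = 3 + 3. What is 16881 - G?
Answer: 16861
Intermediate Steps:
H(X) = 6
G = 20 (G = -20*6*(-1)/6 = -20*(-1) = -1/6*(-120) = 20)
16881 - G = 16881 - 1*20 = 16881 - 20 = 16861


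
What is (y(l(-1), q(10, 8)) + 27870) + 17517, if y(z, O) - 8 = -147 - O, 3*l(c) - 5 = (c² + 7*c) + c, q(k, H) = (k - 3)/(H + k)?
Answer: 814457/18 ≈ 45248.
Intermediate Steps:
q(k, H) = (-3 + k)/(H + k)
l(c) = 5/3 + c²/3 + 8*c/3 (l(c) = 5/3 + ((c² + 7*c) + c)/3 = 5/3 + (c² + 8*c)/3 = 5/3 + (c²/3 + 8*c/3) = 5/3 + c²/3 + 8*c/3)
y(z, O) = -139 - O (y(z, O) = 8 + (-147 - O) = -139 - O)
(y(l(-1), q(10, 8)) + 27870) + 17517 = ((-139 - (-3 + 10)/(8 + 10)) + 27870) + 17517 = ((-139 - 7/18) + 27870) + 17517 = (-2509/18 + 27870) + 17517 = 499151/18 + 17517 = 814457/18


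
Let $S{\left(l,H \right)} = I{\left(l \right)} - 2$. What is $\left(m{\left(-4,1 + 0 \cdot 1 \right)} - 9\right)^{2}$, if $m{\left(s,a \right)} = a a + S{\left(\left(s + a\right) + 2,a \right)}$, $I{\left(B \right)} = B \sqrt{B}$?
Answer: $\left(10 + i\right)^{2} \approx 99.0 + 20.0 i$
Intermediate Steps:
$I{\left(B \right)} = B^{\frac{3}{2}}$
$S{\left(l,H \right)} = -2 + l^{\frac{3}{2}}$ ($S{\left(l,H \right)} = l^{\frac{3}{2}} - 2 = -2 + l^{\frac{3}{2}}$)
$m{\left(s,a \right)} = -2 + a^{2} + \left(2 + a + s\right)^{\frac{3}{2}}$ ($m{\left(s,a \right)} = a a + \left(-2 + \left(\left(s + a\right) + 2\right)^{\frac{3}{2}}\right) = a^{2} + \left(-2 + \left(\left(a + s\right) + 2\right)^{\frac{3}{2}}\right) = a^{2} + \left(-2 + \left(2 + a + s\right)^{\frac{3}{2}}\right) = -2 + a^{2} + \left(2 + a + s\right)^{\frac{3}{2}}$)
$\left(m{\left(-4,1 + 0 \cdot 1 \right)} - 9\right)^{2} = \left(\left(-2 + \left(1 + 0 \cdot 1\right)^{2} + \left(2 + \left(1 + 0 \cdot 1\right) - 4\right)^{\frac{3}{2}}\right) - 9\right)^{2} = \left(\left(-2 + \left(1 + 0\right)^{2} + \left(2 + \left(1 + 0\right) - 4\right)^{\frac{3}{2}}\right) - 9\right)^{2} = \left(\left(-2 + 1^{2} + \left(2 + 1 - 4\right)^{\frac{3}{2}}\right) - 9\right)^{2} = \left(\left(-2 + 1 + \left(-1\right)^{\frac{3}{2}}\right) - 9\right)^{2} = \left(\left(-2 + 1 - i\right) - 9\right)^{2} = \left(\left(-1 - i\right) - 9\right)^{2} = \left(-10 - i\right)^{2}$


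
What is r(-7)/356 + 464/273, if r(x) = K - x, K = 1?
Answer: 41842/24297 ≈ 1.7221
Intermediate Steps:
r(x) = 1 - x
r(-7)/356 + 464/273 = (1 - 1*(-7))/356 + 464/273 = (1 + 7)*(1/356) + 464*(1/273) = 8*(1/356) + 464/273 = 2/89 + 464/273 = 41842/24297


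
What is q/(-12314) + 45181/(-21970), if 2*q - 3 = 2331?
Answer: -145499456/67634645 ≈ -2.1513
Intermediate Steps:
q = 1167 (q = 3/2 + (½)*2331 = 3/2 + 2331/2 = 1167)
q/(-12314) + 45181/(-21970) = 1167/(-12314) + 45181/(-21970) = 1167*(-1/12314) + 45181*(-1/21970) = -1167/12314 - 45181/21970 = -145499456/67634645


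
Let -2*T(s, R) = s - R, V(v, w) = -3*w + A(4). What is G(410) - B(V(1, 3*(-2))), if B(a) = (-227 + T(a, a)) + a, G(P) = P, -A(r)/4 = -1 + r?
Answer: 631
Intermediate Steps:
A(r) = 4 - 4*r (A(r) = -4*(-1 + r) = 4 - 4*r)
V(v, w) = -12 - 3*w (V(v, w) = -3*w + (4 - 4*4) = -3*w + (4 - 16) = -3*w - 12 = -12 - 3*w)
T(s, R) = R/2 - s/2 (T(s, R) = -(s - R)/2 = R/2 - s/2)
B(a) = -227 + a (B(a) = (-227 + (a/2 - a/2)) + a = (-227 + 0) + a = -227 + a)
G(410) - B(V(1, 3*(-2))) = 410 - (-227 + (-12 - 9*(-2))) = 410 - (-227 + (-12 - 3*(-6))) = 410 - (-227 + (-12 + 18)) = 410 - (-227 + 6) = 410 - 1*(-221) = 410 + 221 = 631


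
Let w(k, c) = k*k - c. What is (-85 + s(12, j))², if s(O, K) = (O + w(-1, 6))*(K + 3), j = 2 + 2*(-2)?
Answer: 6084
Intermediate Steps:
w(k, c) = k² - c
j = -2 (j = 2 - 4 = -2)
s(O, K) = (-5 + O)*(3 + K) (s(O, K) = (O + ((-1)² - 1*6))*(K + 3) = (O + (1 - 6))*(3 + K) = (O - 5)*(3 + K) = (-5 + O)*(3 + K))
(-85 + s(12, j))² = (-85 + (-15 - 5*(-2) + 3*12 - 2*12))² = (-85 + (-15 + 10 + 36 - 24))² = (-85 + 7)² = (-78)² = 6084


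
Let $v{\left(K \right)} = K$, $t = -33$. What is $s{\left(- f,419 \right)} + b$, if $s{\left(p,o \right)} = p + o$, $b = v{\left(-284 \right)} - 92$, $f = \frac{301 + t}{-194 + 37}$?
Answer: $\frac{7019}{157} \approx 44.707$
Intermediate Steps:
$f = - \frac{268}{157}$ ($f = \frac{301 - 33}{-194 + 37} = \frac{268}{-157} = 268 \left(- \frac{1}{157}\right) = - \frac{268}{157} \approx -1.707$)
$b = -376$ ($b = -284 - 92 = -376$)
$s{\left(p,o \right)} = o + p$
$s{\left(- f,419 \right)} + b = \left(419 - - \frac{268}{157}\right) - 376 = \left(419 + \frac{268}{157}\right) - 376 = \frac{66051}{157} - 376 = \frac{7019}{157}$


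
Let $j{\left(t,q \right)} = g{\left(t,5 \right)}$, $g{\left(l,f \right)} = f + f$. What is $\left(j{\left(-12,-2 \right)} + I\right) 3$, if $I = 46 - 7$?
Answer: $147$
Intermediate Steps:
$g{\left(l,f \right)} = 2 f$
$I = 39$
$j{\left(t,q \right)} = 10$ ($j{\left(t,q \right)} = 2 \cdot 5 = 10$)
$\left(j{\left(-12,-2 \right)} + I\right) 3 = \left(10 + 39\right) 3 = 49 \cdot 3 = 147$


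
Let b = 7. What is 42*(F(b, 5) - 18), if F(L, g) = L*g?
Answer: 714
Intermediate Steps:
42*(F(b, 5) - 18) = 42*(7*5 - 18) = 42*(35 - 18) = 42*17 = 714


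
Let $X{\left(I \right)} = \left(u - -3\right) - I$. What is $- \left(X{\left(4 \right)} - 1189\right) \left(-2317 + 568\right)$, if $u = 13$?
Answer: $-2058573$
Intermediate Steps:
$X{\left(I \right)} = 16 - I$ ($X{\left(I \right)} = \left(13 - -3\right) - I = \left(13 + 3\right) - I = 16 - I$)
$- \left(X{\left(4 \right)} - 1189\right) \left(-2317 + 568\right) = - \left(\left(16 - 4\right) - 1189\right) \left(-2317 + 568\right) = - \left(\left(16 - 4\right) - 1189\right) \left(-1749\right) = - \left(12 - 1189\right) \left(-1749\right) = - \left(-1177\right) \left(-1749\right) = \left(-1\right) 2058573 = -2058573$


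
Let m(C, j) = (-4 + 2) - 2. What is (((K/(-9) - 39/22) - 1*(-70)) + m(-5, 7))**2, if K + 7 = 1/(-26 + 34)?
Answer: 2649469729/627264 ≈ 4223.9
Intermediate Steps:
K = -55/8 (K = -7 + 1/(-26 + 34) = -7 + 1/8 = -55/8 ≈ -6.8750)
m(C, j) = -4 (m(C, j) = -2 - 2 = -4)
(((K/(-9) - 39/22) - 1*(-70)) + m(-5, 7))**2 = (((-55/8/(-9) - 39/22) - 1*(-70)) - 4)**2 = (((-55/8*(-1/9) - 39*1/22) + 70) - 4)**2 = (((55/72 - 39/22) + 70) - 4)**2 = ((-799/792 + 70) - 4)**2 = (54641/792 - 4)**2 = (51473/792)**2 = 2649469729/627264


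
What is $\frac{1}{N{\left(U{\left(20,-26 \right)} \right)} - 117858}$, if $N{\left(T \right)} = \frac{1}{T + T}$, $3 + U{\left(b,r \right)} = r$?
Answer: $- \frac{58}{6835765} \approx -8.4848 \cdot 10^{-6}$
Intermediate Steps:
$U{\left(b,r \right)} = -3 + r$
$N{\left(T \right)} = \frac{1}{2 T}$
$\frac{1}{N{\left(U{\left(20,-26 \right)} \right)} - 117858} = \frac{1}{\frac{1}{2 \left(-3 - 26\right)} - 117858} = \frac{1}{\frac{1}{2 \left(-29\right)} - 117858} = \frac{1}{\frac{1}{2} \left(- \frac{1}{29}\right) - 117858} = \frac{1}{- \frac{1}{58} - 117858} = \frac{1}{- \frac{6835765}{58}} = - \frac{58}{6835765}$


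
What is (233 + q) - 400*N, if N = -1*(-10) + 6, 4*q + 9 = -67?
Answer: -6186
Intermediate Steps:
q = -19 (q = -9/4 + (¼)*(-67) = -9/4 - 67/4 = -19)
N = 16 (N = 10 + 6 = 16)
(233 + q) - 400*N = (233 - 19) - 400*16 = 214 - 6400 = -6186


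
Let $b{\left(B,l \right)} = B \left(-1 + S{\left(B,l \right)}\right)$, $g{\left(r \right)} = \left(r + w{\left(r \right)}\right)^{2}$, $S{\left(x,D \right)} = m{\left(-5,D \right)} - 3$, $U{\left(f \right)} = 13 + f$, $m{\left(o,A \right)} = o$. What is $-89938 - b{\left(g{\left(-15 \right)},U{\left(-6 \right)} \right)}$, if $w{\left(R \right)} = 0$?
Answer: $-87913$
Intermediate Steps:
$S{\left(x,D \right)} = -8$ ($S{\left(x,D \right)} = -5 - 3 = -8$)
$g{\left(r \right)} = r^{2}$ ($g{\left(r \right)} = \left(r + 0\right)^{2} = r^{2}$)
$b{\left(B,l \right)} = - 9 B$ ($b{\left(B,l \right)} = B \left(-1 - 8\right) = B \left(-9\right) = - 9 B$)
$-89938 - b{\left(g{\left(-15 \right)},U{\left(-6 \right)} \right)} = -89938 - - 9 \left(-15\right)^{2} = -89938 - \left(-9\right) 225 = -89938 - -2025 = -89938 + 2025 = -87913$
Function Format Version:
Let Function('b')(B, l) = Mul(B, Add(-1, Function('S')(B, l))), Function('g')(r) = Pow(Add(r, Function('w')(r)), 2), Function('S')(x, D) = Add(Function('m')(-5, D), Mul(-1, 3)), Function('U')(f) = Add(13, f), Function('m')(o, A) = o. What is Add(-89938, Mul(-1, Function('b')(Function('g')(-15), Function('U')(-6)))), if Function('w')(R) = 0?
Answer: -87913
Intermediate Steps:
Function('S')(x, D) = -8 (Function('S')(x, D) = Add(-5, Mul(-1, 3)) = Add(-5, -3) = -8)
Function('g')(r) = Pow(r, 2) (Function('g')(r) = Pow(Add(r, 0), 2) = Pow(r, 2))
Function('b')(B, l) = Mul(-9, B) (Function('b')(B, l) = Mul(B, Add(-1, -8)) = Mul(B, -9) = Mul(-9, B))
Add(-89938, Mul(-1, Function('b')(Function('g')(-15), Function('U')(-6)))) = Add(-89938, Mul(-1, Mul(-9, Pow(-15, 2)))) = Add(-89938, Mul(-1, Mul(-9, 225))) = Add(-89938, Mul(-1, -2025)) = Add(-89938, 2025) = -87913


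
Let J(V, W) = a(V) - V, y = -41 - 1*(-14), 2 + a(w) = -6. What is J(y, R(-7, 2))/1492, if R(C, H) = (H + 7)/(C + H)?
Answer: 19/1492 ≈ 0.012735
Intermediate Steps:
a(w) = -8 (a(w) = -2 - 6 = -8)
R(C, H) = (7 + H)/(C + H)
y = -27 (y = -41 + 14 = -27)
J(V, W) = -8 - V
J(y, R(-7, 2))/1492 = (-8 - 1*(-27))/1492 = (-8 + 27)*(1/1492) = 19*(1/1492) = 19/1492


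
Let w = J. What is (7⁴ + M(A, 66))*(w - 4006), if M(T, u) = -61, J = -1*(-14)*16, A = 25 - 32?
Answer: -8849880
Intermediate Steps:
A = -7
J = 224 (J = 14*16 = 224)
w = 224
(7⁴ + M(A, 66))*(w - 4006) = (7⁴ - 61)*(224 - 4006) = (2401 - 61)*(-3782) = 2340*(-3782) = -8849880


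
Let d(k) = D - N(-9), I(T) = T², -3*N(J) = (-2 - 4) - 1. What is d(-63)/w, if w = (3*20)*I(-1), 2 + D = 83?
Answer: 59/45 ≈ 1.3111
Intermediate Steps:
N(J) = 7/3 (N(J) = -((-2 - 4) - 1)/3 = -(-6 - 1)/3 = -⅓*(-7) = 7/3)
D = 81 (D = -2 + 83 = 81)
d(k) = 236/3 (d(k) = 81 - 1*7/3 = 81 - 7/3 = 236/3)
w = 60 (w = (3*20)*(-1)² = 60*1 = 60)
d(-63)/w = (236/3)/60 = (236/3)*(1/60) = 59/45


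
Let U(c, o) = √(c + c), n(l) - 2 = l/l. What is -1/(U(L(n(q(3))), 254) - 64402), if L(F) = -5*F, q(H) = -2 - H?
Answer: 32201/2073808817 + I*√30/4147617634 ≈ 1.5527e-5 + 1.3206e-9*I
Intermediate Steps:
n(l) = 3 (n(l) = 2 + l/l = 2 + 1 = 3)
U(c, o) = √2*√c (U(c, o) = √(2*c) = √2*√c)
-1/(U(L(n(q(3))), 254) - 64402) = -1/(√2*√(-5*3) - 64402) = -1/(√2*√(-15) - 64402) = -1/(√2*(I*√15) - 64402) = -1/(I*√30 - 64402) = -1/(-64402 + I*√30)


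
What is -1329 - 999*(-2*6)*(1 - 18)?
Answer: -205125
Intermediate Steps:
-1329 - 999*(-2*6)*(1 - 18) = -1329 - (-11988)*(-17) = -1329 - 999*204 = -1329 - 203796 = -205125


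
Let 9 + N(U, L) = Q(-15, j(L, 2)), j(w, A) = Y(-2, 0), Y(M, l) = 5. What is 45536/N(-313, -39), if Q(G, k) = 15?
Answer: 22768/3 ≈ 7589.3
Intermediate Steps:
j(w, A) = 5
N(U, L) = 6 (N(U, L) = -9 + 15 = 6)
45536/N(-313, -39) = 45536/6 = 45536*(⅙) = 22768/3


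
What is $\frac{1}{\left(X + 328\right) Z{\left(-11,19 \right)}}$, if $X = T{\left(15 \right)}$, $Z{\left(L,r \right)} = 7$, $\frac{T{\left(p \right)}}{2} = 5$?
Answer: $\frac{1}{2366} \approx 0.00042265$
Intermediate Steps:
$T{\left(p \right)} = 10$ ($T{\left(p \right)} = 2 \cdot 5 = 10$)
$X = 10$
$\frac{1}{\left(X + 328\right) Z{\left(-11,19 \right)}} = \frac{1}{\left(10 + 328\right) 7} = \frac{1}{338 \cdot 7} = \frac{1}{2366}$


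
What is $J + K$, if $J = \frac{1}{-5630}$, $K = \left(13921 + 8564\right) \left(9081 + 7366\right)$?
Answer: $\frac{2082034775849}{5630} \approx 3.6981 \cdot 10^{8}$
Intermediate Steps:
$K = 369810795$ ($K = 22485 \cdot 16447 = 369810795$)
$J = - \frac{1}{5630} \approx -0.00017762$
$J + K = - \frac{1}{5630} + 369810795 = \frac{2082034775849}{5630}$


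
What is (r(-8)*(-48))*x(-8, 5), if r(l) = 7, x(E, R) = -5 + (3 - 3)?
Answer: 1680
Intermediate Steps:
x(E, R) = -5 (x(E, R) = -5 + 0 = -5)
(r(-8)*(-48))*x(-8, 5) = (7*(-48))*(-5) = -336*(-5) = 1680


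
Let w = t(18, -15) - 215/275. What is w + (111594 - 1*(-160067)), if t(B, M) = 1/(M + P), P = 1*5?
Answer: 29882613/110 ≈ 2.7166e+5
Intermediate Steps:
P = 5
t(B, M) = 1/(5 + M) (t(B, M) = 1/(M + 5) = 1/(5 + M))
w = -97/110 (w = 1/(5 - 15) - 215/275 = 1/(-10) + (1/275)*(-215) = -⅒ - 43/55 = -97/110 ≈ -0.88182)
w + (111594 - 1*(-160067)) = -97/110 + (111594 - 1*(-160067)) = -97/110 + (111594 + 160067) = -97/110 + 271661 = 29882613/110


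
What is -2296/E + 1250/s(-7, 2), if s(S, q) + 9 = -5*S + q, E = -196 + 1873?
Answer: 1015981/23478 ≈ 43.274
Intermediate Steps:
E = 1677
s(S, q) = -9 + q - 5*S (s(S, q) = -9 + (-5*S + q) = -9 + (q - 5*S) = -9 + q - 5*S)
-2296/E + 1250/s(-7, 2) = -2296/1677 + 1250/(-9 + 2 - 5*(-7)) = -2296*1/1677 + 1250/(-9 + 2 + 35) = -2296/1677 + 1250/28 = -2296/1677 + 1250*(1/28) = -2296/1677 + 625/14 = 1015981/23478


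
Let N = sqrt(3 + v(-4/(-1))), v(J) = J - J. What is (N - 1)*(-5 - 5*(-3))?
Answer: -10 + 10*sqrt(3) ≈ 7.3205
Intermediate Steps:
v(J) = 0
N = sqrt(3) (N = sqrt(3 + 0) = sqrt(3) ≈ 1.7320)
(N - 1)*(-5 - 5*(-3)) = (sqrt(3) - 1)*(-5 - 5*(-3)) = (-1 + sqrt(3))*(-5 + 15) = (-1 + sqrt(3))*10 = -10 + 10*sqrt(3)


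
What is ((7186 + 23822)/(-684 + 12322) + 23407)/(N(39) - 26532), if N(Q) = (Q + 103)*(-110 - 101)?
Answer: -136220837/328738586 ≈ -0.41437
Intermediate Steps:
N(Q) = -21733 - 211*Q (N(Q) = (103 + Q)*(-211) = -21733 - 211*Q)
((7186 + 23822)/(-684 + 12322) + 23407)/(N(39) - 26532) = ((7186 + 23822)/(-684 + 12322) + 23407)/((-21733 - 211*39) - 26532) = (31008/11638 + 23407)/((-21733 - 8229) - 26532) = (31008*(1/11638) + 23407)/(-29962 - 26532) = (15504/5819 + 23407)/(-56494) = (136220837/5819)*(-1/56494) = -136220837/328738586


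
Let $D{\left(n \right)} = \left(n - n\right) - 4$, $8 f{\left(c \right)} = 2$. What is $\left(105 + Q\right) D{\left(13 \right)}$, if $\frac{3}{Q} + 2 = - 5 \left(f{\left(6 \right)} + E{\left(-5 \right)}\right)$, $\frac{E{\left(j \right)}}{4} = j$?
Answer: $- \frac{54196}{129} \approx -420.12$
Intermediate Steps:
$f{\left(c \right)} = \frac{1}{4}$ ($f{\left(c \right)} = \frac{1}{8} \cdot 2 = \frac{1}{4}$)
$D{\left(n \right)} = -4$ ($D{\left(n \right)} = 0 - 4 = -4$)
$E{\left(j \right)} = 4 j$
$Q = \frac{4}{129}$ ($Q = \frac{3}{-2 - 5 \left(\frac{1}{4} + 4 \left(-5\right)\right)} = \frac{3}{-2 - 5 \left(\frac{1}{4} - 20\right)} = \frac{3}{-2 - - \frac{395}{4}} = \frac{3}{-2 + \frac{395}{4}} = \frac{3}{\frac{387}{4}} = 3 \cdot \frac{4}{387} = \frac{4}{129} \approx 0.031008$)
$\left(105 + Q\right) D{\left(13 \right)} = \left(105 + \frac{4}{129}\right) \left(-4\right) = \frac{13549}{129} \left(-4\right) = - \frac{54196}{129}$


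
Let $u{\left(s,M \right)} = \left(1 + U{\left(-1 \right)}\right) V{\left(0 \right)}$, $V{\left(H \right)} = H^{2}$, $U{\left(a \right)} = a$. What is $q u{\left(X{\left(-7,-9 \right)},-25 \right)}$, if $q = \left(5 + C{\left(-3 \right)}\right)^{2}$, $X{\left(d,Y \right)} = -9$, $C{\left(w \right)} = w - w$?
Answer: $0$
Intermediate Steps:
$C{\left(w \right)} = 0$
$u{\left(s,M \right)} = 0$ ($u{\left(s,M \right)} = \left(1 - 1\right) 0^{2} = 0 \cdot 0 = 0$)
$q = 25$ ($q = \left(5 + 0\right)^{2} = 5^{2} = 25$)
$q u{\left(X{\left(-7,-9 \right)},-25 \right)} = 25 \cdot 0 = 0$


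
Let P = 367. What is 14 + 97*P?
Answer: 35613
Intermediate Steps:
14 + 97*P = 14 + 97*367 = 14 + 35599 = 35613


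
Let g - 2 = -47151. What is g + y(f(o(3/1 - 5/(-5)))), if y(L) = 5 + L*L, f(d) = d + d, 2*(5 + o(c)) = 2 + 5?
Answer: -47135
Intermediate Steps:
o(c) = -3/2 (o(c) = -5 + (2 + 5)/2 = -5 + (½)*7 = -5 + 7/2 = -3/2)
g = -47149 (g = 2 - 47151 = -47149)
f(d) = 2*d
y(L) = 5 + L²
g + y(f(o(3/1 - 5/(-5)))) = -47149 + (5 + (2*(-3/2))²) = -47149 + (5 + (-3)²) = -47149 + (5 + 9) = -47149 + 14 = -47135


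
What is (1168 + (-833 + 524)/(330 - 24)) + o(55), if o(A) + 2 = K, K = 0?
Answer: 118829/102 ≈ 1165.0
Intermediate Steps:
o(A) = -2 (o(A) = -2 + 0 = -2)
(1168 + (-833 + 524)/(330 - 24)) + o(55) = (1168 + (-833 + 524)/(330 - 24)) - 2 = (1168 - 309/306) - 2 = (1168 - 309*1/306) - 2 = (1168 - 103/102) - 2 = 119033/102 - 2 = 118829/102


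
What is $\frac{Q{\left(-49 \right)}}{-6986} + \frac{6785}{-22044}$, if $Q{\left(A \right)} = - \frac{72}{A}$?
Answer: $- \frac{1162093829}{3772984908} \approx -0.308$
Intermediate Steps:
$\frac{Q{\left(-49 \right)}}{-6986} + \frac{6785}{-22044} = \frac{\left(-72\right) \frac{1}{-49}}{-6986} + \frac{6785}{-22044} = \left(-72\right) \left(- \frac{1}{49}\right) \left(- \frac{1}{6986}\right) + 6785 \left(- \frac{1}{22044}\right) = \frac{72}{49} \left(- \frac{1}{6986}\right) - \frac{6785}{22044} = - \frac{36}{171157} - \frac{6785}{22044} = - \frac{1162093829}{3772984908}$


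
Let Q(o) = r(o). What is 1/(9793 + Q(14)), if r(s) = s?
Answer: 1/9807 ≈ 0.00010197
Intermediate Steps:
Q(o) = o
1/(9793 + Q(14)) = 1/(9793 + 14) = 1/9807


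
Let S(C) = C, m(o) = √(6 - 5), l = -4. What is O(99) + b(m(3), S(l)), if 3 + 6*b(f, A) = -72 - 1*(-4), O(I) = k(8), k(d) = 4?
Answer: -47/6 ≈ -7.8333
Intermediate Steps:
m(o) = 1 (m(o) = √1 = 1)
O(I) = 4
b(f, A) = -71/6 (b(f, A) = -½ + (-72 - 1*(-4))/6 = -½ + (-72 + 4)/6 = -½ + (⅙)*(-68) = -½ - 34/3 = -71/6)
O(99) + b(m(3), S(l)) = 4 - 71/6 = -47/6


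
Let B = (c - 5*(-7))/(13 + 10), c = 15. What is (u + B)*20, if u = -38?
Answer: -16480/23 ≈ -716.52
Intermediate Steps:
B = 50/23 (B = (15 - 5*(-7))/(13 + 10) = (15 + 35)/23 = 50*(1/23) = 50/23 ≈ 2.1739)
(u + B)*20 = (-38 + 50/23)*20 = -824/23*20 = -16480/23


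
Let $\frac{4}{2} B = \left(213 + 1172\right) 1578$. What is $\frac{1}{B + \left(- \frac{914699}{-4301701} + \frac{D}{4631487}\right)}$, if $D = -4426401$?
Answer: $\frac{948727250447}{1036735228851997827} \approx 9.1511 \cdot 10^{-7}$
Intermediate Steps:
$B = 1092765$ ($B = \frac{\left(213 + 1172\right) 1578}{2} = \frac{1385 \cdot 1578}{2} = \frac{1}{2} \cdot 2185530 = 1092765$)
$\frac{1}{B + \left(- \frac{914699}{-4301701} + \frac{D}{4631487}\right)} = \frac{1}{1092765 - \left(- \frac{914699}{4301701} + \frac{210781}{220547}\right)} = \frac{1}{1092765 - \frac{704982718128}{948727250447}} = \frac{1}{\frac{1036735228851997827}{948727250447}} = \frac{948727250447}{1036735228851997827}$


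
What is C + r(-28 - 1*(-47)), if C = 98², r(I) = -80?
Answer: 9524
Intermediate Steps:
C = 9604
C + r(-28 - 1*(-47)) = 9604 - 80 = 9524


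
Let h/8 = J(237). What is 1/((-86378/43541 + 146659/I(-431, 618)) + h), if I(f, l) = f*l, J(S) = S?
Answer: 11597493678/21959454862645 ≈ 0.00052813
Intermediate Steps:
h = 1896 (h = 8*237 = 1896)
1/((-86378/43541 + 146659/I(-431, 618)) + h) = 1/((-86378/43541 + 146659/((-431*618))) + 1896) = 1/((-86378*1/43541 + 146659/(-266358)) + 1896) = 1/((-86378/43541 + 146659*(-1/266358)) + 1896) = 1/((-86378/43541 - 146659/266358) + 1896) = 1/(-29393150843/11597493678 + 1896) = 1/(21959454862645/11597493678) = 11597493678/21959454862645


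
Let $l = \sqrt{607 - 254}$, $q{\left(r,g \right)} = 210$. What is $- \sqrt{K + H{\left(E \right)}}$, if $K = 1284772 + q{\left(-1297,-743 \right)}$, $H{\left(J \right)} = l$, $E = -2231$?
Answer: $- \sqrt{1284982 + \sqrt{353}} \approx -1133.6$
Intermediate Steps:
$l = \sqrt{353} \approx 18.788$
$H{\left(J \right)} = \sqrt{353}$
$K = 1284982$ ($K = 1284772 + 210 = 1284982$)
$- \sqrt{K + H{\left(E \right)}} = - \sqrt{1284982 + \sqrt{353}}$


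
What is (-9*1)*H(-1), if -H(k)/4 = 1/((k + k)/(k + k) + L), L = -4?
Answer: -12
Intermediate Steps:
H(k) = 4/3 (H(k) = -4/((k + k)/(k + k) - 4) = -4/((2*k)/((2*k)) - 4) = -4/((2*k)*(1/(2*k)) - 4) = -4/(1 - 4) = -4/(-3) = -4*(-1/3) = 4/3)
(-9*1)*H(-1) = -9*1*(4/3) = -9*4/3 = -12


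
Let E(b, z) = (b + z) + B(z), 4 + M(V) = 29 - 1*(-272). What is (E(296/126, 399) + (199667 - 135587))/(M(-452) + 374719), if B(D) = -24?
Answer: 4060813/23626008 ≈ 0.17188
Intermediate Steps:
M(V) = 297 (M(V) = -4 + (29 - 1*(-272)) = -4 + (29 + 272) = -4 + 301 = 297)
E(b, z) = -24 + b + z (E(b, z) = (b + z) - 24 = -24 + b + z)
(E(296/126, 399) + (199667 - 135587))/(M(-452) + 374719) = ((-24 + 296/126 + 399) + (199667 - 135587))/(297 + 374719) = ((-24 + 296*(1/126) + 399) + 64080)/375016 = ((-24 + 148/63 + 399) + 64080)*(1/375016) = (23773/63 + 64080)*(1/375016) = (4060813/63)*(1/375016) = 4060813/23626008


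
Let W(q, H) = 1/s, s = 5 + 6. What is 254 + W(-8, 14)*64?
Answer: 2858/11 ≈ 259.82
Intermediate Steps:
s = 11
W(q, H) = 1/11
254 + W(-8, 14)*64 = 254 + (1/11)*64 = 254 + 64/11 = 2858/11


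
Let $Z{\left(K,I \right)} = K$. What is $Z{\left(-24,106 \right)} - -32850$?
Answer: $32826$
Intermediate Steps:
$Z{\left(-24,106 \right)} - -32850 = -24 - -32850 = -24 + 32850 = 32826$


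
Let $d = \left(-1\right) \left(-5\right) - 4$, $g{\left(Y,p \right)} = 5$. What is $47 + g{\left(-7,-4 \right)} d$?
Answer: $52$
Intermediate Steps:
$d = 1$ ($d = 5 - 4 = 1$)
$47 + g{\left(-7,-4 \right)} d = 47 + 5 \cdot 1 = 47 + 5 = 52$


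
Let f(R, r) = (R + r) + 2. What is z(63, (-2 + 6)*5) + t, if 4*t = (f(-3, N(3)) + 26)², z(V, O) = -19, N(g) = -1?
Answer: 125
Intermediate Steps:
f(R, r) = 2 + R + r
t = 144 (t = ((2 - 3 - 1) + 26)²/4 = (-2 + 26)²/4 = (¼)*24² = (¼)*576 = 144)
z(63, (-2 + 6)*5) + t = -19 + 144 = 125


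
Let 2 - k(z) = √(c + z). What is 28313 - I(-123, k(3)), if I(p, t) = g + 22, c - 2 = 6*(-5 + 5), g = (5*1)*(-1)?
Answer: 28296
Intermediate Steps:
g = -5 (g = 5*(-1) = -5)
c = 2 (c = 2 + 6*(-5 + 5) = 2 + 6*0 = 2 + 0 = 2)
k(z) = 2 - √(2 + z)
I(p, t) = 17 (I(p, t) = -5 + 22 = 17)
28313 - I(-123, k(3)) = 28313 - 1*17 = 28313 - 17 = 28296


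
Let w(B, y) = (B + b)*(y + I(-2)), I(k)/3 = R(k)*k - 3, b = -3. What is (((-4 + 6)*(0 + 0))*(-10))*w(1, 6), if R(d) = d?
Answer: 0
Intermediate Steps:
I(k) = -9 + 3*k² (I(k) = 3*(k*k - 3) = 3*(k² - 3) = 3*(-3 + k²) = -9 + 3*k²)
w(B, y) = (-3 + B)*(3 + y) (w(B, y) = (B - 3)*(y + (-9 + 3*(-2)²)) = (-3 + B)*(y + (-9 + 3*4)) = (-3 + B)*(y + (-9 + 12)) = (-3 + B)*(y + 3) = (-3 + B)*(3 + y))
(((-4 + 6)*(0 + 0))*(-10))*w(1, 6) = (((-4 + 6)*(0 + 0))*(-10))*(-9 - 3*6 + 3*1 + 1*6) = ((2*0)*(-10))*(-9 - 18 + 3 + 6) = (0*(-10))*(-18) = 0*(-18) = 0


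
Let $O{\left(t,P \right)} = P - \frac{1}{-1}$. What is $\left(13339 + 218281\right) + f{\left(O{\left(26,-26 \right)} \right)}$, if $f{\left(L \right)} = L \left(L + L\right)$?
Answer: $232870$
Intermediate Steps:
$O{\left(t,P \right)} = 1 + P$ ($O{\left(t,P \right)} = P - -1 = P + 1 = 1 + P$)
$f{\left(L \right)} = 2 L^{2}$ ($f{\left(L \right)} = L 2 L = 2 L^{2}$)
$\left(13339 + 218281\right) + f{\left(O{\left(26,-26 \right)} \right)} = \left(13339 + 218281\right) + 2 \left(1 - 26\right)^{2} = 231620 + 2 \left(-25\right)^{2} = 231620 + 2 \cdot 625 = 231620 + 1250 = 232870$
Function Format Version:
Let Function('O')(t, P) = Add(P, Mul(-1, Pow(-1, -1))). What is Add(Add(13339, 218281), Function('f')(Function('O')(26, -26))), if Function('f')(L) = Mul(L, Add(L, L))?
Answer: 232870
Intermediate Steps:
Function('O')(t, P) = Add(1, P) (Function('O')(t, P) = Add(P, Mul(-1, -1)) = Add(P, 1) = Add(1, P))
Function('f')(L) = Mul(2, Pow(L, 2)) (Function('f')(L) = Mul(L, Mul(2, L)) = Mul(2, Pow(L, 2)))
Add(Add(13339, 218281), Function('f')(Function('O')(26, -26))) = Add(Add(13339, 218281), Mul(2, Pow(Add(1, -26), 2))) = Add(231620, Mul(2, Pow(-25, 2))) = Add(231620, Mul(2, 625)) = Add(231620, 1250) = 232870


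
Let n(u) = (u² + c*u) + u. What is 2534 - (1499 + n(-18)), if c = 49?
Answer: 1611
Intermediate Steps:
n(u) = u² + 50*u (n(u) = (u² + 49*u) + u = u² + 50*u)
2534 - (1499 + n(-18)) = 2534 - (1499 - 18*(50 - 18)) = 2534 - (1499 - 18*32) = 2534 - (1499 - 576) = 2534 - 1*923 = 2534 - 923 = 1611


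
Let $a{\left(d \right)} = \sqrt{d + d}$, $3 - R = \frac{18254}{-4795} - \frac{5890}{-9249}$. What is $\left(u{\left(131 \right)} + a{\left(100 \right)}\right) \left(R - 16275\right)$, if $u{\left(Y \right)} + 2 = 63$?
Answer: $- \frac{44011842030904}{44348955} - \frac{1443011214128 \sqrt{2}}{8869791} \approx -1.2225 \cdot 10^{6}$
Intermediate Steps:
$R = \frac{273635561}{44348955}$ ($R = 3 - \left(\frac{18254}{-4795} - \frac{5890}{-9249}\right) = 3 - \left(18254 \left(- \frac{1}{4795}\right) - - \frac{5890}{9249}\right) = 3 - \left(- \frac{18254}{4795} + \frac{5890}{9249}\right) = 3 - - \frac{140588696}{44348955} = 3 + \frac{140588696}{44348955} = \frac{273635561}{44348955} \approx 6.1701$)
$u{\left(Y \right)} = 61$ ($u{\left(Y \right)} = -2 + 63 = 61$)
$a{\left(d \right)} = \sqrt{2} \sqrt{d}$ ($a{\left(d \right)} = \sqrt{2 d} = \sqrt{2} \sqrt{d}$)
$\left(u{\left(131 \right)} + a{\left(100 \right)}\right) \left(R - 16275\right) = \left(61 + \sqrt{2} \sqrt{100}\right) \left(\frac{273635561}{44348955} - 16275\right) = \left(61 + \sqrt{2} \cdot 10\right) \left(- \frac{721505607064}{44348955}\right) = \left(61 + 10 \sqrt{2}\right) \left(- \frac{721505607064}{44348955}\right) = - \frac{44011842030904}{44348955} - \frac{1443011214128 \sqrt{2}}{8869791}$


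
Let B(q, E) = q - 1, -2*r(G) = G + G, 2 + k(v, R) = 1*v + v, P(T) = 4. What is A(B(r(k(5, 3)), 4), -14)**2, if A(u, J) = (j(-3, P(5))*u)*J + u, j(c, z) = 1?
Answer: 13689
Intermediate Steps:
k(v, R) = -2 + 2*v (k(v, R) = -2 + (1*v + v) = -2 + (v + v) = -2 + 2*v)
r(G) = -G (r(G) = -(G + G)/2 = -G)
B(q, E) = -1 + q
A(u, J) = u + J*u (A(u, J) = (1*u)*J + u = u*J + u = J*u + u = u + J*u)
A(B(r(k(5, 3)), 4), -14)**2 = ((-1 - (-2 + 2*5))*(1 - 14))**2 = ((-1 - (-2 + 10))*(-13))**2 = ((-1 - 1*8)*(-13))**2 = ((-1 - 8)*(-13))**2 = (-9*(-13))**2 = 117**2 = 13689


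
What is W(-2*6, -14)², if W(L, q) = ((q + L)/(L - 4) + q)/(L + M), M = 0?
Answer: 1089/1024 ≈ 1.0635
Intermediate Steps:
W(L, q) = (q + (L + q)/(-4 + L))/L (W(L, q) = ((q + L)/(L - 4) + q)/(L + 0) = ((L + q)/(-4 + L) + q)/L = (q + (L + q)/(-4 + L))/L)
W(-2*6, -14)² = ((-2*6 - 3*(-14) - 2*6*(-14))/(((-2*6))*(-4 - 2*6)))² = ((-12 + 42 - 12*(-14))/((-12)*(-4 - 12)))² = (-1/12*(-12 + 42 + 168)/(-16))² = (-1/12*(-1/16)*198)² = (33/32)² = 1089/1024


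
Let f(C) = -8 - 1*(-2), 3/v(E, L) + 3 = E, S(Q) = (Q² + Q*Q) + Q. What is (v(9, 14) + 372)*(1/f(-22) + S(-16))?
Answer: 2216375/12 ≈ 1.8470e+5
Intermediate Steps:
S(Q) = Q + 2*Q² (S(Q) = (Q² + Q²) + Q = 2*Q² + Q = Q + 2*Q²)
v(E, L) = 3/(-3 + E)
f(C) = -6 (f(C) = -8 + 2 = -6)
(v(9, 14) + 372)*(1/f(-22) + S(-16)) = (3/(-3 + 9) + 372)*(1/(-6) - 16*(1 + 2*(-16))) = (3/6 + 372)*(-⅙ - 16*(1 - 32)) = (3*(⅙) + 372)*(-⅙ - 16*(-31)) = (½ + 372)*(-⅙ + 496) = (745/2)*(2975/6) = 2216375/12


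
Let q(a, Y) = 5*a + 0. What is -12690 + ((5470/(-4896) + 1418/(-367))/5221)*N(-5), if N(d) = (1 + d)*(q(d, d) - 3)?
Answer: -3720287193053/293164371 ≈ -12690.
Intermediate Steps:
q(a, Y) = 5*a
N(d) = (1 + d)*(-3 + 5*d) (N(d) = (1 + d)*(5*d - 3) = (1 + d)*(-3 + 5*d))
-12690 + ((5470/(-4896) + 1418/(-367))/5221)*N(-5) = -12690 + ((5470/(-4896) + 1418/(-367))/5221)*(-3 + 2*(-5) + 5*(-5)**2) = -12690 + ((5470*(-1/4896) + 1418*(-1/367))*(1/5221))*(-3 - 10 + 5*25) = -12690 + ((-2735/2448 - 1418/367)*(1/5221))*(-3 - 10 + 125) = -12690 - 4475009/898416*1/5221*112 = -12690 - 4475009/4690629936*112 = -12690 - 31325063/293164371 = -3720287193053/293164371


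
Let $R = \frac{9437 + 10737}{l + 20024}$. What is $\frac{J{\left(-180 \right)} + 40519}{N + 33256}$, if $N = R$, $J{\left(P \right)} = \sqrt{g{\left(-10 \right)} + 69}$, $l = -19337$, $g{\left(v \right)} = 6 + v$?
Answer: $\frac{27836553}{22867046} + \frac{687 \sqrt{65}}{22867046} \approx 1.2176$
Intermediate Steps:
$J{\left(P \right)} = \sqrt{65}$ ($J{\left(P \right)} = \sqrt{\left(6 - 10\right) + 69} = \sqrt{-4 + 69} = \sqrt{65}$)
$R = \frac{20174}{687}$ ($R = \frac{9437 + 10737}{-19337 + 20024} = \frac{20174}{687} \approx 29.365$)
$N = \frac{20174}{687} \approx 29.365$
$\frac{J{\left(-180 \right)} + 40519}{N + 33256} = \frac{\sqrt{65} + 40519}{\frac{20174}{687} + 33256} = \frac{40519 + \sqrt{65}}{\frac{22867046}{687}} = \left(40519 + \sqrt{65}\right) \frac{687}{22867046} = \frac{27836553}{22867046} + \frac{687 \sqrt{65}}{22867046}$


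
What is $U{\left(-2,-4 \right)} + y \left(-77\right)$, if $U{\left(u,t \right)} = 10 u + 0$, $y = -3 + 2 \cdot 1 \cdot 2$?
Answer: $-97$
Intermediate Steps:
$y = 1$ ($y = -3 + 2 \cdot 2 = -3 + 4 = 1$)
$U{\left(u,t \right)} = 10 u$
$U{\left(-2,-4 \right)} + y \left(-77\right) = 10 \left(-2\right) + 1 \left(-77\right) = -20 - 77 = -97$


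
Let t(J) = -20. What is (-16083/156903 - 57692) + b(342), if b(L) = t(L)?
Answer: -3018400673/52301 ≈ -57712.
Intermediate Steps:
b(L) = -20
(-16083/156903 - 57692) + b(342) = (-16083/156903 - 57692) - 20 = (-16083*1/156903 - 57692) - 20 = (-5361/52301 - 57692) - 20 = -3017354653/52301 - 20 = -3018400673/52301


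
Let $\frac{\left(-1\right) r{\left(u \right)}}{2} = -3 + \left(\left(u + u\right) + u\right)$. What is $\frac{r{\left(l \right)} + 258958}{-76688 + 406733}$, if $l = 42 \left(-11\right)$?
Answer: $\frac{261736}{330045} \approx 0.79303$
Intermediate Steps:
$l = -462$
$r{\left(u \right)} = 6 - 6 u$ ($r{\left(u \right)} = - 2 \left(-3 + \left(\left(u + u\right) + u\right)\right) = - 2 \left(-3 + \left(2 u + u\right)\right) = - 2 \left(-3 + 3 u\right) = 6 - 6 u$)
$\frac{r{\left(l \right)} + 258958}{-76688 + 406733} = \frac{\left(6 - -2772\right) + 258958}{-76688 + 406733} = \frac{\left(6 + 2772\right) + 258958}{330045} = \left(2778 + 258958\right) \frac{1}{330045} = 261736 \cdot \frac{1}{330045} = \frac{261736}{330045}$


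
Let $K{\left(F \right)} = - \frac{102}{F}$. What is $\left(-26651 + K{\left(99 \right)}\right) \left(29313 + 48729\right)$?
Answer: $- \frac{22879755238}{11} \approx -2.08 \cdot 10^{9}$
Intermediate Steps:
$\left(-26651 + K{\left(99 \right)}\right) \left(29313 + 48729\right) = \left(-26651 - \frac{102}{99}\right) \left(29313 + 48729\right) = \left(-26651 - \frac{34}{33}\right) 78042 = \left(- \frac{879517}{33}\right) 78042 = - \frac{22879755238}{11}$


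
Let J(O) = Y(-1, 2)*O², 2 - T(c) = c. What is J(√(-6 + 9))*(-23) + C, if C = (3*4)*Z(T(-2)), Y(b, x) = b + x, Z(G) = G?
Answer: -21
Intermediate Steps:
T(c) = 2 - c
J(O) = O² (J(O) = (-1 + 2)*O² = 1*O² = O²)
C = 48 (C = (3*4)*(2 - 1*(-2)) = 12*(2 + 2) = 12*4 = 48)
J(√(-6 + 9))*(-23) + C = (√(-6 + 9))²*(-23) + 48 = (√3)²*(-23) + 48 = 3*(-23) + 48 = -69 + 48 = -21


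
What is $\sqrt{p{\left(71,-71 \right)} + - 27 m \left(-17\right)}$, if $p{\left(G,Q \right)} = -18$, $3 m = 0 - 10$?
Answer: $6 i \sqrt{43} \approx 39.345 i$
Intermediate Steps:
$m = - \frac{10}{3}$ ($m = \frac{0 - 10}{3} = \frac{1}{3} \left(-10\right) = - \frac{10}{3} \approx -3.3333$)
$\sqrt{p{\left(71,-71 \right)} + - 27 m \left(-17\right)} = \sqrt{-18 + \left(-27\right) \left(- \frac{10}{3}\right) \left(-17\right)} = \sqrt{-18 + 90 \left(-17\right)} = \sqrt{-18 - 1530} = \sqrt{-1548} = 6 i \sqrt{43}$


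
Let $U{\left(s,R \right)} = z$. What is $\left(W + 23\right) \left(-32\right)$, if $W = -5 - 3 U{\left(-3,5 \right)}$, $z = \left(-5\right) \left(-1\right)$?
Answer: $-96$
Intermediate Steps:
$z = 5$
$U{\left(s,R \right)} = 5$
$W = -20$ ($W = -5 - 15 = -20$)
$\left(W + 23\right) \left(-32\right) = \left(-20 + 23\right) \left(-32\right) = 3 \left(-32\right) = -96$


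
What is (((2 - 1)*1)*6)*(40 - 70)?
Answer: -180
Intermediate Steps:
(((2 - 1)*1)*6)*(40 - 70) = ((1*1)*6)*(-30) = (1*6)*(-30) = 6*(-30) = -180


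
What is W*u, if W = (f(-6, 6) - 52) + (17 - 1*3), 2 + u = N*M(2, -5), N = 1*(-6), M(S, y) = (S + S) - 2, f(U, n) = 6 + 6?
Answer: 364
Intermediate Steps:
f(U, n) = 12
M(S, y) = -2 + 2*S (M(S, y) = 2*S - 2 = -2 + 2*S)
N = -6
u = -14 (u = -2 - 6*(-2 + 2*2) = -2 - 6*(-2 + 4) = -2 - 6*2 = -2 - 12 = -14)
W = -26 (W = (12 - 52) + (17 - 1*3) = -40 + (17 - 3) = -40 + 14 = -26)
W*u = -26*(-14) = 364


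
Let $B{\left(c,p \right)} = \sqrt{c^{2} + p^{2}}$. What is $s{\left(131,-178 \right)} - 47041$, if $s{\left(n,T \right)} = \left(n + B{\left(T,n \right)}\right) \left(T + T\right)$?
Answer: $-93677 - 356 \sqrt{48845} \approx -1.7236 \cdot 10^{5}$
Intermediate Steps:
$s{\left(n,T \right)} = 2 T \left(n + \sqrt{T^{2} + n^{2}}\right)$ ($s{\left(n,T \right)} = \left(n + \sqrt{T^{2} + n^{2}}\right) \left(T + T\right) = \left(n + \sqrt{T^{2} + n^{2}}\right) 2 T = 2 T \left(n + \sqrt{T^{2} + n^{2}}\right)$)
$s{\left(131,-178 \right)} - 47041 = 2 \left(-178\right) \left(131 + \sqrt{\left(-178\right)^{2} + 131^{2}}\right) - 47041 = 2 \left(-178\right) \left(131 + \sqrt{31684 + 17161}\right) - 47041 = 2 \left(-178\right) \left(131 + \sqrt{48845}\right) - 47041 = \left(-46636 - 356 \sqrt{48845}\right) - 47041 = -93677 - 356 \sqrt{48845}$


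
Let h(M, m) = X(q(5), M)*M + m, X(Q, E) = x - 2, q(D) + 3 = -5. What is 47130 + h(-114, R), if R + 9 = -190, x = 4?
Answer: 46703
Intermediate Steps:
R = -199 (R = -9 - 190 = -199)
q(D) = -8 (q(D) = -3 - 5 = -8)
X(Q, E) = 2 (X(Q, E) = 4 - 2 = 2)
h(M, m) = m + 2*M (h(M, m) = 2*M + m = m + 2*M)
47130 + h(-114, R) = 47130 + (-199 + 2*(-114)) = 47130 + (-199 - 228) = 47130 - 427 = 46703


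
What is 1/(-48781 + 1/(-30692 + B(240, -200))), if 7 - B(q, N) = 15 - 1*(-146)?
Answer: -30846/1504698727 ≈ -2.0500e-5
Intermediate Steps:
B(q, N) = -154 (B(q, N) = 7 - (15 - 1*(-146)) = 7 - (15 + 146) = 7 - 1*161 = 7 - 161 = -154)
1/(-48781 + 1/(-30692 + B(240, -200))) = 1/(-48781 + 1/(-30692 - 154)) = 1/(-48781 + 1/(-30846)) = 1/(-48781 - 1/30846) = 1/(-1504698727/30846) = -30846/1504698727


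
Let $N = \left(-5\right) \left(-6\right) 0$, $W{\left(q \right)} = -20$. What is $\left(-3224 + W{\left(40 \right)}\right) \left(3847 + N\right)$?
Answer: $-12479668$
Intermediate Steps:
$N = 0$ ($N = 30 \cdot 0 = 0$)
$\left(-3224 + W{\left(40 \right)}\right) \left(3847 + N\right) = \left(-3224 - 20\right) \left(3847 + 0\right) = \left(-3244\right) 3847 = -12479668$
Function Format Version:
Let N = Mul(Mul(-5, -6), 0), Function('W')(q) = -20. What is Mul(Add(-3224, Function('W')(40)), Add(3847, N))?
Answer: -12479668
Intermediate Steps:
N = 0 (N = Mul(30, 0) = 0)
Mul(Add(-3224, Function('W')(40)), Add(3847, N)) = Mul(Add(-3224, -20), Add(3847, 0)) = Mul(-3244, 3847) = -12479668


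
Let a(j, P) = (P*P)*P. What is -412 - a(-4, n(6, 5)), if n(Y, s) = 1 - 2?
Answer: -411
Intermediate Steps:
n(Y, s) = -1
a(j, P) = P³ (a(j, P) = P²*P = P³)
-412 - a(-4, n(6, 5)) = -412 - 1*(-1)³ = -412 - 1*(-1) = -412 + 1 = -411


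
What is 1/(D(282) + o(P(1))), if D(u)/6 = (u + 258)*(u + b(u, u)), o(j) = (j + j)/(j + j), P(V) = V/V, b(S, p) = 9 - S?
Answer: 1/29161 ≈ 3.4292e-5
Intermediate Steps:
P(V) = 1
o(j) = 1 (o(j) = (2*j)/((2*j)) = (2*j)*(1/(2*j)) = 1)
D(u) = 13932 + 54*u (D(u) = 6*((u + 258)*(u + (9 - u))) = 6*((258 + u)*9) = 6*(2322 + 9*u) = 13932 + 54*u)
1/(D(282) + o(P(1))) = 1/((13932 + 54*282) + 1) = 1/((13932 + 15228) + 1) = 1/(29160 + 1) = 1/29161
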